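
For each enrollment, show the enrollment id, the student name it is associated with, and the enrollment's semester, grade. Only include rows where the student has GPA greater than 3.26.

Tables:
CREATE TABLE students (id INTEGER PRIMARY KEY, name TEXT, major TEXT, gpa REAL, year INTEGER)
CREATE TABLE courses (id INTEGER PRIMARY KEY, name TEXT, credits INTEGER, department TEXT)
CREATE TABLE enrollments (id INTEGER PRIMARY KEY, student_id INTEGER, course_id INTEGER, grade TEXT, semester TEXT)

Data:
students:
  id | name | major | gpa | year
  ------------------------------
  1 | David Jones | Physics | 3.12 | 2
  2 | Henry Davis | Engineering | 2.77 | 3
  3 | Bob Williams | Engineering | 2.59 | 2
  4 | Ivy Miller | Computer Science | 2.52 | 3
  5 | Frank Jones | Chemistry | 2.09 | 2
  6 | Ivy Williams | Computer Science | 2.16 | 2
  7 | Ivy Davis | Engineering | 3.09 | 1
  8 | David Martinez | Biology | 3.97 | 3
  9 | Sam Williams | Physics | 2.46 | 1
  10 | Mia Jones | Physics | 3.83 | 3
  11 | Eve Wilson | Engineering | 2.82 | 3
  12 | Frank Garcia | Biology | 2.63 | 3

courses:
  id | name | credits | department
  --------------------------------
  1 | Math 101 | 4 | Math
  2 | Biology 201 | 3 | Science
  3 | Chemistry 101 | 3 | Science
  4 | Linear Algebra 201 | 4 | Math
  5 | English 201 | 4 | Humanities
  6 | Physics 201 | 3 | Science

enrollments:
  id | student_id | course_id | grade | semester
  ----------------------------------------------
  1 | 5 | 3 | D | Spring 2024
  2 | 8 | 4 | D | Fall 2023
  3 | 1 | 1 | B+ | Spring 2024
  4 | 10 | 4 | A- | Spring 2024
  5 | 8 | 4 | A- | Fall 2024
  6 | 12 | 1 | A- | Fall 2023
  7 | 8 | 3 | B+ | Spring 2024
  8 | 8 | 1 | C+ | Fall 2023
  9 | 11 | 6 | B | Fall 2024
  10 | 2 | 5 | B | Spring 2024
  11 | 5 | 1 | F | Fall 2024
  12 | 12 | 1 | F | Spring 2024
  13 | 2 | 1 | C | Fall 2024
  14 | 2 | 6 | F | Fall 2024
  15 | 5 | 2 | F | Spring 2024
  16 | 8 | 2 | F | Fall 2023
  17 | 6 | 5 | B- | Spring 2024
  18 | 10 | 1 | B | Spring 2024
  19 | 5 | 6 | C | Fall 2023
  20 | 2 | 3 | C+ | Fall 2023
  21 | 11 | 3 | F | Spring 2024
SELECT c.id, p.name AS student, c.semester, c.grade FROM enrollments c JOIN students p ON c.student_id = p.id WHERE p.gpa > 3.26

Execution result:
id | student | semester | grade
2 | David Martinez | Fall 2023 | D
4 | Mia Jones | Spring 2024 | A-
5 | David Martinez | Fall 2024 | A-
7 | David Martinez | Spring 2024 | B+
8 | David Martinez | Fall 2023 | C+
16 | David Martinez | Fall 2023 | F
18 | Mia Jones | Spring 2024 | B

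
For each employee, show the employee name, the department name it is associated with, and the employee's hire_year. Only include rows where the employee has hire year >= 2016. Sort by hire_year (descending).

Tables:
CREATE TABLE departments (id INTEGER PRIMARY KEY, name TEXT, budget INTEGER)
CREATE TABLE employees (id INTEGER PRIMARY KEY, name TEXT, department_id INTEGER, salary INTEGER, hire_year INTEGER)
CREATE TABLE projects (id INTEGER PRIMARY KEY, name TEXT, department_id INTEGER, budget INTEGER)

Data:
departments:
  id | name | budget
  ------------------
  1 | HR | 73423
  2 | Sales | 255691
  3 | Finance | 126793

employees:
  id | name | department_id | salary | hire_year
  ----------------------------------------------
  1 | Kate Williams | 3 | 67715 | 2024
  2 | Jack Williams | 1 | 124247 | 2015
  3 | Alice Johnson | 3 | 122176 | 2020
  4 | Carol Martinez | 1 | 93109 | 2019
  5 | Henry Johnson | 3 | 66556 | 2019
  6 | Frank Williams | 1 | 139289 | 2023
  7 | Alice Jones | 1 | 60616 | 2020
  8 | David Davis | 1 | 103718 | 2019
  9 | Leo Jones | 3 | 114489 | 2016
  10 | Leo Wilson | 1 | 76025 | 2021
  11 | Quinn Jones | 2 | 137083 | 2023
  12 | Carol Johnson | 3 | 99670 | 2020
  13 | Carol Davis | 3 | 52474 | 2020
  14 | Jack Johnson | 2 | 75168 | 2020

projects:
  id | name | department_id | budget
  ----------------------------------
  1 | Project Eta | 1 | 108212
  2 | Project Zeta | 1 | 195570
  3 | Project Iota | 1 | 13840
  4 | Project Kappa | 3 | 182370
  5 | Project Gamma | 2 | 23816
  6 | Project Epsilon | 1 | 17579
SELECT c.name, p.name AS department, c.hire_year FROM employees c JOIN departments p ON c.department_id = p.id WHERE c.hire_year >= 2016 ORDER BY c.hire_year DESC

Execution result:
name | department | hire_year
Kate Williams | Finance | 2024
Frank Williams | HR | 2023
Quinn Jones | Sales | 2023
Leo Wilson | HR | 2021
Alice Johnson | Finance | 2020
Alice Jones | HR | 2020
Carol Johnson | Finance | 2020
Carol Davis | Finance | 2020
Jack Johnson | Sales | 2020
Carol Martinez | HR | 2019
Henry Johnson | Finance | 2019
David Davis | HR | 2019
Leo Jones | Finance | 2016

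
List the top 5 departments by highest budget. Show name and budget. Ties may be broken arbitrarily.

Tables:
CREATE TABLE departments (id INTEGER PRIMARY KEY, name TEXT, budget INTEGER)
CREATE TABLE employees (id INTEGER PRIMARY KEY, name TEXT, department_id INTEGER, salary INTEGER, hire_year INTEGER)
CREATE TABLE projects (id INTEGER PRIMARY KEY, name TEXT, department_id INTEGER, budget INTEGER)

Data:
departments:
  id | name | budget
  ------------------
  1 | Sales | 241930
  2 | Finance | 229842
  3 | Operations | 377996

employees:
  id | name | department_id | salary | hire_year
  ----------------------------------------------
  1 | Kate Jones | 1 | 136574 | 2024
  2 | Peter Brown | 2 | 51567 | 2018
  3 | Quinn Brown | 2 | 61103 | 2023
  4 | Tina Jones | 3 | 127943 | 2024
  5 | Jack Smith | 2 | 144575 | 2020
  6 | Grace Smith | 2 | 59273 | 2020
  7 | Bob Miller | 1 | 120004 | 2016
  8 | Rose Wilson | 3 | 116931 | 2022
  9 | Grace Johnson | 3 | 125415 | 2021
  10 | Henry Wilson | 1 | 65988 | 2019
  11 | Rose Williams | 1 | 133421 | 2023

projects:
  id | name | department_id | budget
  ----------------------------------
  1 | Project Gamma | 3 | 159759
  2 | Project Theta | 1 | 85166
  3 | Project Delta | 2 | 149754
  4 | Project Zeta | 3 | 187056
SELECT name, budget FROM departments ORDER BY budget DESC LIMIT 5

Execution result:
name | budget
Operations | 377996
Sales | 241930
Finance | 229842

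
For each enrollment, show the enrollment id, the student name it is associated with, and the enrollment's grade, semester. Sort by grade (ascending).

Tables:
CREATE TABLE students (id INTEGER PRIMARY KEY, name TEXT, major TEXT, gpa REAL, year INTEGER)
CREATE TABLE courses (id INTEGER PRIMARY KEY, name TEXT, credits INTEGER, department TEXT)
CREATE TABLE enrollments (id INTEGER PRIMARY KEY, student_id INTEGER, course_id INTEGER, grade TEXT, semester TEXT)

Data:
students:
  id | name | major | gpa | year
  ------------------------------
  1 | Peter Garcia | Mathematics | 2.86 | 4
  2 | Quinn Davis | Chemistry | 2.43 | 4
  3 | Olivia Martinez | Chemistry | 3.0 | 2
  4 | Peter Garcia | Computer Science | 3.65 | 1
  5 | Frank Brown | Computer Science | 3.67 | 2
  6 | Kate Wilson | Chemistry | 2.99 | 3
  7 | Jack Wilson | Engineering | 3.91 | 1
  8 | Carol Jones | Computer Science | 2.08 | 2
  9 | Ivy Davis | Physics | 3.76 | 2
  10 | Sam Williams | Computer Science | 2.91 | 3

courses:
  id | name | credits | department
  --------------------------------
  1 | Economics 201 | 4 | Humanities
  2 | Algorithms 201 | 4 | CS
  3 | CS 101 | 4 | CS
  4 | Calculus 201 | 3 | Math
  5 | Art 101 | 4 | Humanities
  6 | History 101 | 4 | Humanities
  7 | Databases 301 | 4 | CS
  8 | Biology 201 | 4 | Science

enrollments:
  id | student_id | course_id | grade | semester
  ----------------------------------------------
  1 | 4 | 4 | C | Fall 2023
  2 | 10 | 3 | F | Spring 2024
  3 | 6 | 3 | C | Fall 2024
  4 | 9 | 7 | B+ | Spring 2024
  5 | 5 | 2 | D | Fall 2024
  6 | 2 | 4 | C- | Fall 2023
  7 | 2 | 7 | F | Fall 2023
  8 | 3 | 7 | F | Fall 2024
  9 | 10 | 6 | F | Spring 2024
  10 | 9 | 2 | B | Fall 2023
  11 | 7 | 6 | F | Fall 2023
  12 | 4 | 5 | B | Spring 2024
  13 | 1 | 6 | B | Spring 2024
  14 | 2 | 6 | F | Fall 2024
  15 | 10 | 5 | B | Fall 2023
SELECT c.id, p.name AS student, c.grade, c.semester FROM enrollments c JOIN students p ON c.student_id = p.id ORDER BY c.grade ASC

Execution result:
id | student | grade | semester
10 | Ivy Davis | B | Fall 2023
12 | Peter Garcia | B | Spring 2024
13 | Peter Garcia | B | Spring 2024
15 | Sam Williams | B | Fall 2023
4 | Ivy Davis | B+ | Spring 2024
1 | Peter Garcia | C | Fall 2023
3 | Kate Wilson | C | Fall 2024
6 | Quinn Davis | C- | Fall 2023
5 | Frank Brown | D | Fall 2024
2 | Sam Williams | F | Spring 2024
7 | Quinn Davis | F | Fall 2023
8 | Olivia Martinez | F | Fall 2024
9 | Sam Williams | F | Spring 2024
11 | Jack Wilson | F | Fall 2023
14 | Quinn Davis | F | Fall 2024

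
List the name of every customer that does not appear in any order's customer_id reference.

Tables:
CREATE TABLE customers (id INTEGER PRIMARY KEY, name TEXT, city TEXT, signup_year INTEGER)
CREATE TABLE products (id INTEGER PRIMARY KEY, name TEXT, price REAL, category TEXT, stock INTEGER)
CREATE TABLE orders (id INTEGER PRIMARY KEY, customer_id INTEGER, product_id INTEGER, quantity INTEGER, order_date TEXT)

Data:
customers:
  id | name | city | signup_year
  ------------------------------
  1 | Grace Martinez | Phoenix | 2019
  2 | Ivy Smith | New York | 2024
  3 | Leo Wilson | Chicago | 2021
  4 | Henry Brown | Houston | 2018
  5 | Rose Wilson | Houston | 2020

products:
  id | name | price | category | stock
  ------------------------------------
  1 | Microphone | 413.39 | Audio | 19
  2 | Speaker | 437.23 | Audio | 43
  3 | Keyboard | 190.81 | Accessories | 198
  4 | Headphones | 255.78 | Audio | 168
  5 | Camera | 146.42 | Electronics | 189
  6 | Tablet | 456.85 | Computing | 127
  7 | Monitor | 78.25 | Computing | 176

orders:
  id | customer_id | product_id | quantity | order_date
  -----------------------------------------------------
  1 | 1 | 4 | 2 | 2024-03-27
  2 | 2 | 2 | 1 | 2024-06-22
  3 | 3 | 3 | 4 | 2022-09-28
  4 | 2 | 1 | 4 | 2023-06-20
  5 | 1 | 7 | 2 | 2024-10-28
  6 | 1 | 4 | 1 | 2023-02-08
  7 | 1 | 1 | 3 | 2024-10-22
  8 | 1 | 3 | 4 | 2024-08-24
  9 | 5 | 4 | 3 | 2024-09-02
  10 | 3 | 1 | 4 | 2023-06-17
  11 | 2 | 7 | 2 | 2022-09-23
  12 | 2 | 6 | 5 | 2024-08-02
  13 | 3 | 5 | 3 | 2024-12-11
SELECT p.name FROM customers p LEFT JOIN orders c ON c.customer_id = p.id WHERE c.id IS NULL

Execution result:
Henry Brown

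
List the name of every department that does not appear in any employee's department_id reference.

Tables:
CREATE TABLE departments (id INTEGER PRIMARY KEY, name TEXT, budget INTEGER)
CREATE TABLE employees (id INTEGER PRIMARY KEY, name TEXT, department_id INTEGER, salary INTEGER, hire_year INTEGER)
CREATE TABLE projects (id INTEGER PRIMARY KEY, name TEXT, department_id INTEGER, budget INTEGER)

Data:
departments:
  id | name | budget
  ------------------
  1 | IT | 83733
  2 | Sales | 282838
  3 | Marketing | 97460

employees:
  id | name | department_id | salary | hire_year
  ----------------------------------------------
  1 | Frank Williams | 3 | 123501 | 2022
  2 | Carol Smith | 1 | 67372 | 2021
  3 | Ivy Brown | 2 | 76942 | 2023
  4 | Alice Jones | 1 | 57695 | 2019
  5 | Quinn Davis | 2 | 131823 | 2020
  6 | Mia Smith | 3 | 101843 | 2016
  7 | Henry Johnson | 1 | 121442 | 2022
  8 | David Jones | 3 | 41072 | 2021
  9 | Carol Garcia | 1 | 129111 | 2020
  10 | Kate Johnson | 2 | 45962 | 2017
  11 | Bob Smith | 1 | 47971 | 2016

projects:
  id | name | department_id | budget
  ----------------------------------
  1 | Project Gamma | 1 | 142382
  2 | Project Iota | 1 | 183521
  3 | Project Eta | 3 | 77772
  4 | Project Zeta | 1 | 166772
SELECT p.name FROM departments p LEFT JOIN employees c ON c.department_id = p.id WHERE c.id IS NULL

Execution result:
(no rows)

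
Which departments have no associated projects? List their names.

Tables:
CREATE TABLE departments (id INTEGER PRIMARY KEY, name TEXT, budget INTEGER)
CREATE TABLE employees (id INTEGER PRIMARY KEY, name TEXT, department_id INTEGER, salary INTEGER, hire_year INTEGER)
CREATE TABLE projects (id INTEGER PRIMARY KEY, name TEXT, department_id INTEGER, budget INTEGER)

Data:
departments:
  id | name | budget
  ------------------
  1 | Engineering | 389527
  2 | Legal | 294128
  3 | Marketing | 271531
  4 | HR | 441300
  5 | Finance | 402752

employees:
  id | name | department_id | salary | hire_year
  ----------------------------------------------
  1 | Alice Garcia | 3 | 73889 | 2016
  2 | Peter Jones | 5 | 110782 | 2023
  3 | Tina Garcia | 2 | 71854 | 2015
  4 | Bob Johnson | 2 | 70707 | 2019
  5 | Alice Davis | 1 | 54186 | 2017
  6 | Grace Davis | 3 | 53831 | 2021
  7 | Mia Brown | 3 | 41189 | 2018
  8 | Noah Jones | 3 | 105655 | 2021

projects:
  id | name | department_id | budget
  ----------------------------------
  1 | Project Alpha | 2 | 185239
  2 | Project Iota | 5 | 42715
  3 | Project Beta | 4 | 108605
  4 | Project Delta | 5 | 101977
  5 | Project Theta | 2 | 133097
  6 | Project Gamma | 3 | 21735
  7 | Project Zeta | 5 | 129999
SELECT p.name FROM departments p LEFT JOIN projects c ON c.department_id = p.id WHERE c.id IS NULL

Execution result:
Engineering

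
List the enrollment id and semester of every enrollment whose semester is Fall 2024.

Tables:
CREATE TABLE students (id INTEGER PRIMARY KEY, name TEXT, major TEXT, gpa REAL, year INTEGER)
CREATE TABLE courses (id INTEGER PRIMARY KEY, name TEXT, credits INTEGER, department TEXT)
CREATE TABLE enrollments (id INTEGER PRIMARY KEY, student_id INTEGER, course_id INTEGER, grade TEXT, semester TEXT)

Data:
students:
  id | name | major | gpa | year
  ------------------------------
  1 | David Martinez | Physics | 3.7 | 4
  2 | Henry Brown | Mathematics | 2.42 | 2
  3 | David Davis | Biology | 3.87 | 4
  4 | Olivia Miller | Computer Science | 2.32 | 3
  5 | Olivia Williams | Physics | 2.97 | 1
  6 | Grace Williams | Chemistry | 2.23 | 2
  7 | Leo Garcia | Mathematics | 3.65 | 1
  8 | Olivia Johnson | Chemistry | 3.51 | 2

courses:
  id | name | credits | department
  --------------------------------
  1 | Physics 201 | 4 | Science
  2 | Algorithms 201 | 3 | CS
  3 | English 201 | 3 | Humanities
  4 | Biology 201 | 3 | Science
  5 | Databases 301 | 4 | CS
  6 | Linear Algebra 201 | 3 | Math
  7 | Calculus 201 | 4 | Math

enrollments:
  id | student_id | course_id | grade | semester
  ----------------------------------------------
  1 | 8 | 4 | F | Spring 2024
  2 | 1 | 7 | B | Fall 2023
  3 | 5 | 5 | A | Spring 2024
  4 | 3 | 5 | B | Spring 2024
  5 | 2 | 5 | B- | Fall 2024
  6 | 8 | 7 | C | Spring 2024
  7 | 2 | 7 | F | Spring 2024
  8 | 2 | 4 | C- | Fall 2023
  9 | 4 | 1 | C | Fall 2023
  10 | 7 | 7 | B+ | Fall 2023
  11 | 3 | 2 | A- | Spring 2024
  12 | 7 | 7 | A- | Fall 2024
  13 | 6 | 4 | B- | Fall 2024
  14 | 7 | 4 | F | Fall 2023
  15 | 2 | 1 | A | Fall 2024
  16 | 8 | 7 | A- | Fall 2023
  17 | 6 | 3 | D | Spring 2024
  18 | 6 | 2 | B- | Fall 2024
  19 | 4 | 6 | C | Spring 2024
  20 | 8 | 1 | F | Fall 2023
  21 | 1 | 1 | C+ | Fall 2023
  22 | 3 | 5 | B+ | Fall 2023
SELECT id, semester FROM enrollments WHERE semester = 'Fall 2024'

Execution result:
id | semester
5 | Fall 2024
12 | Fall 2024
13 | Fall 2024
15 | Fall 2024
18 | Fall 2024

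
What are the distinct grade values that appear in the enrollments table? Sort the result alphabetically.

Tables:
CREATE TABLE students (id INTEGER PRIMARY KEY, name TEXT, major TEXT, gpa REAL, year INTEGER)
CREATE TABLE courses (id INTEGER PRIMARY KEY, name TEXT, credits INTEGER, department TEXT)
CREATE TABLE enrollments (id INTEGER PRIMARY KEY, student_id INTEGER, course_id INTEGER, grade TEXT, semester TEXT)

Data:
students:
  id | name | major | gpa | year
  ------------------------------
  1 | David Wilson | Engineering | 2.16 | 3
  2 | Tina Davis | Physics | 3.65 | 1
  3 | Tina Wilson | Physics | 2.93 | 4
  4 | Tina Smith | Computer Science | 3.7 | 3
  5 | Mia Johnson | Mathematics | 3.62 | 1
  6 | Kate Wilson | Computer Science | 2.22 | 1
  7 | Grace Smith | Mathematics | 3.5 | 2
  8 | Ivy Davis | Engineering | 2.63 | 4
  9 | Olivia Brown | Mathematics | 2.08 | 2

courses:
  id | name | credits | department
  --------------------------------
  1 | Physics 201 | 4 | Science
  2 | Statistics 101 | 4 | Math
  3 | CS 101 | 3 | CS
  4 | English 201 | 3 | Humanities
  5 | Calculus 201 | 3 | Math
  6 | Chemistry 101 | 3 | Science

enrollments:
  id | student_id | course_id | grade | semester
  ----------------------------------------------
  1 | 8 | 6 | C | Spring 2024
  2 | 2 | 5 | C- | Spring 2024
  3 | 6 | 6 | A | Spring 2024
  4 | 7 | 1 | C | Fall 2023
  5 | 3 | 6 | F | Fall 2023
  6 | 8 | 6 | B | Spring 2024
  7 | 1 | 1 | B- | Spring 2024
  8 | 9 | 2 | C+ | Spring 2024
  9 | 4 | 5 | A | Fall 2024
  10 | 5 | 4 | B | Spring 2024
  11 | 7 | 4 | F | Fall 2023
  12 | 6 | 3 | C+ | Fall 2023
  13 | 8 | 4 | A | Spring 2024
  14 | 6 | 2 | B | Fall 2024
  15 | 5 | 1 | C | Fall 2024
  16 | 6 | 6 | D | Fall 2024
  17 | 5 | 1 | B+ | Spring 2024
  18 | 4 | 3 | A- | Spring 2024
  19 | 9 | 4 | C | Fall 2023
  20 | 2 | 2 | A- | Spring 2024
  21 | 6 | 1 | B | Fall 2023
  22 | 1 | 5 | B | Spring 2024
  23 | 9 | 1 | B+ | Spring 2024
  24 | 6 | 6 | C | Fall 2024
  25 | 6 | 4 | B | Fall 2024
SELECT DISTINCT grade FROM enrollments ORDER BY grade

Execution result:
grade
A
A-
B
B+
B-
C
C+
C-
D
F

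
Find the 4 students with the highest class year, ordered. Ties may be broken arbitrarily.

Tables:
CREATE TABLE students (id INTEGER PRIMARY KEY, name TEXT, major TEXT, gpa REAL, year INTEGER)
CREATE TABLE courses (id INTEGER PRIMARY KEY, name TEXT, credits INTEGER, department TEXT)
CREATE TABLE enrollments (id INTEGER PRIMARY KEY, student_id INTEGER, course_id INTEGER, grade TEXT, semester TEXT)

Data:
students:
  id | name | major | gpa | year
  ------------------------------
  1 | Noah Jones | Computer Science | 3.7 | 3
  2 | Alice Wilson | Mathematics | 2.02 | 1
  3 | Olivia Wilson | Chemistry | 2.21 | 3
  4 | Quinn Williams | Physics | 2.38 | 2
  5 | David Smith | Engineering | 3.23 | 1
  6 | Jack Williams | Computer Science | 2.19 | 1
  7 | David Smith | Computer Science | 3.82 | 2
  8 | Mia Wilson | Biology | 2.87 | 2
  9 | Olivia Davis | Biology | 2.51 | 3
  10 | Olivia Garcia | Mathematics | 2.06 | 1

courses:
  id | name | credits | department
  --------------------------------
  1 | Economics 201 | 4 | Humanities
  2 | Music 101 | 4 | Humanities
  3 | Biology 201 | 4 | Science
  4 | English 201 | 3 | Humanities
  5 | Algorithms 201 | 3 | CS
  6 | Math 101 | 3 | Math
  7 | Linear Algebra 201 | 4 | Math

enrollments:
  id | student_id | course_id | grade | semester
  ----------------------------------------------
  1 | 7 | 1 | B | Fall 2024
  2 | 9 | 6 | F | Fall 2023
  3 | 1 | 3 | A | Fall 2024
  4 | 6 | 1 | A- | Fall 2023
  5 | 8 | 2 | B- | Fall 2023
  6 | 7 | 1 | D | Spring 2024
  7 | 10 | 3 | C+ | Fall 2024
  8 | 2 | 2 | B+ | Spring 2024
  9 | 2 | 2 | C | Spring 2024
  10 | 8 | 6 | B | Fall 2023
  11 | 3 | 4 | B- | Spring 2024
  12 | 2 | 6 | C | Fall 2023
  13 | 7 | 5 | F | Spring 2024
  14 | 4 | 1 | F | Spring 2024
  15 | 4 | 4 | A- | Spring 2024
SELECT name, year FROM students ORDER BY year DESC LIMIT 4

Execution result:
name | year
Noah Jones | 3
Olivia Wilson | 3
Olivia Davis | 3
Quinn Williams | 2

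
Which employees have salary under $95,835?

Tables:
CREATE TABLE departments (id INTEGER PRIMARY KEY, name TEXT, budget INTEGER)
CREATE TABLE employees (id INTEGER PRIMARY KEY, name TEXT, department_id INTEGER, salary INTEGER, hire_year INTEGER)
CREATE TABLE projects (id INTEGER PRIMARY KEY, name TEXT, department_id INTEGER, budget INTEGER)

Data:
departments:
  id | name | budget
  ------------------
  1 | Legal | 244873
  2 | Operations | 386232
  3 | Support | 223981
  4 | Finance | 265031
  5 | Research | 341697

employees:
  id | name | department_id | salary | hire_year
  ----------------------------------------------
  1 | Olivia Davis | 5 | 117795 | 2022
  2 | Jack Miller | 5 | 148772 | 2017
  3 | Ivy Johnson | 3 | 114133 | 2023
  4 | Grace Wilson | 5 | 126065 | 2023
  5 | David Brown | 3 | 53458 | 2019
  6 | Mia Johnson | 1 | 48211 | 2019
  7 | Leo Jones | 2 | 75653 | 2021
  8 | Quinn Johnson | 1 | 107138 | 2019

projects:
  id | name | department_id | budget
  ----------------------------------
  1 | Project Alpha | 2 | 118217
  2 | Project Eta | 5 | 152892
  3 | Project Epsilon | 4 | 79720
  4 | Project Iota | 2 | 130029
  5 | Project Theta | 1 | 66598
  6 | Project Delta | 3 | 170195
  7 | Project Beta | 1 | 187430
SELECT name, salary FROM employees WHERE salary < 95835

Execution result:
name | salary
David Brown | 53458
Mia Johnson | 48211
Leo Jones | 75653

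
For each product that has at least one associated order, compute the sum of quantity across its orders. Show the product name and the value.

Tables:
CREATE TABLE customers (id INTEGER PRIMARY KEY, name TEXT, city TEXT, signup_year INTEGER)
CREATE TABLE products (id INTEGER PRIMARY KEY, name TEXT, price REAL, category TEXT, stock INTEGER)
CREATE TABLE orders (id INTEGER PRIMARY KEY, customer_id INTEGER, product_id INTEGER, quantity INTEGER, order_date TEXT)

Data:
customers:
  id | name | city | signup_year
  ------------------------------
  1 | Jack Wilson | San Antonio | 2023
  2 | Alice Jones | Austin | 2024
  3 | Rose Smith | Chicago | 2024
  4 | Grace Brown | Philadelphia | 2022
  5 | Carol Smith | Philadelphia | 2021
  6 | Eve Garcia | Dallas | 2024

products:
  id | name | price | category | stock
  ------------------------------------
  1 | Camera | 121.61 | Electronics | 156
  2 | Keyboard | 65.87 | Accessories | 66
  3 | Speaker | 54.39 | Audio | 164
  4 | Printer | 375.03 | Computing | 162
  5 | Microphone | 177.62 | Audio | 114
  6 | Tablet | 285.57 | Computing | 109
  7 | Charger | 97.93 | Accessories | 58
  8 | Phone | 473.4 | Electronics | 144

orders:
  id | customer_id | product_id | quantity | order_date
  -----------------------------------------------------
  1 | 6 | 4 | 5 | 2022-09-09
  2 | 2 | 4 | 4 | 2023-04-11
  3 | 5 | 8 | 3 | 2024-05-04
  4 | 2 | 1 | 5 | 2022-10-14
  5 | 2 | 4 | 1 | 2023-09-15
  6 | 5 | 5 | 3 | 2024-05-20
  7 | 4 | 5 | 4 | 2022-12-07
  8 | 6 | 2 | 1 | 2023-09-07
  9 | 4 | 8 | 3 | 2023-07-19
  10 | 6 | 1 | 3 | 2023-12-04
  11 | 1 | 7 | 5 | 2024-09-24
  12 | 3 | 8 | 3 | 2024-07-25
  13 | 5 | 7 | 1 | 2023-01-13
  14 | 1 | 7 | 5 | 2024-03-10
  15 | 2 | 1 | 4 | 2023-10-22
SELECT p.name, SUM(c.quantity) AS sum_quantity FROM orders c JOIN products p ON c.product_id = p.id GROUP BY p.id, p.name

Execution result:
name | sum_quantity
Camera | 12
Keyboard | 1
Printer | 10
Microphone | 7
Charger | 11
Phone | 9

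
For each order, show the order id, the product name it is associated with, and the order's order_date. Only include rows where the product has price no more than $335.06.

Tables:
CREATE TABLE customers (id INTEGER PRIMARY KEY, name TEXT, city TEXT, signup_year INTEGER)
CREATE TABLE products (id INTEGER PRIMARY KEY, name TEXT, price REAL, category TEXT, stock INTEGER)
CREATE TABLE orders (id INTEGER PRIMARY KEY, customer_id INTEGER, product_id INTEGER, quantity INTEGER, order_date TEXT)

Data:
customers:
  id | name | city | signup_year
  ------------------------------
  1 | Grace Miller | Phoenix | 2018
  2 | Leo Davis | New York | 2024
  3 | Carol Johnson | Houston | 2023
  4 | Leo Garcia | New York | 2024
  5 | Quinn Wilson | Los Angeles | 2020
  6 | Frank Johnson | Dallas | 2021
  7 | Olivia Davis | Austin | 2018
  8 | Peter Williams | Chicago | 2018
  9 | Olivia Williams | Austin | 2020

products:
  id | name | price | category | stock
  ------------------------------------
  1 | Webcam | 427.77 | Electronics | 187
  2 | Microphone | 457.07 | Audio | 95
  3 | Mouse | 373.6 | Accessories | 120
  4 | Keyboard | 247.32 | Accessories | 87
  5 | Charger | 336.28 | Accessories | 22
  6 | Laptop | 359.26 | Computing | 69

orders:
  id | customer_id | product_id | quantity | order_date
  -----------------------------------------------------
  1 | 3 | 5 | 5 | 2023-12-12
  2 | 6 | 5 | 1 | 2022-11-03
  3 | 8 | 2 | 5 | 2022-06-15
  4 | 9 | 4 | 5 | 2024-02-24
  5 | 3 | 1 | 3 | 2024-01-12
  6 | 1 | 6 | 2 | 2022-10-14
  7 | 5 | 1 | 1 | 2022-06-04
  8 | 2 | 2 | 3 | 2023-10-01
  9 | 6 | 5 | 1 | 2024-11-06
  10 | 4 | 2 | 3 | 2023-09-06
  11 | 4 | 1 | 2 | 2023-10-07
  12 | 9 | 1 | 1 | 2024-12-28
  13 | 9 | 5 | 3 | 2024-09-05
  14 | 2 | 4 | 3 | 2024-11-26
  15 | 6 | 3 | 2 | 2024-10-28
SELECT c.id, p.name AS product, c.order_date FROM orders c JOIN products p ON c.product_id = p.id WHERE p.price <= 335.06

Execution result:
id | product | order_date
4 | Keyboard | 2024-02-24
14 | Keyboard | 2024-11-26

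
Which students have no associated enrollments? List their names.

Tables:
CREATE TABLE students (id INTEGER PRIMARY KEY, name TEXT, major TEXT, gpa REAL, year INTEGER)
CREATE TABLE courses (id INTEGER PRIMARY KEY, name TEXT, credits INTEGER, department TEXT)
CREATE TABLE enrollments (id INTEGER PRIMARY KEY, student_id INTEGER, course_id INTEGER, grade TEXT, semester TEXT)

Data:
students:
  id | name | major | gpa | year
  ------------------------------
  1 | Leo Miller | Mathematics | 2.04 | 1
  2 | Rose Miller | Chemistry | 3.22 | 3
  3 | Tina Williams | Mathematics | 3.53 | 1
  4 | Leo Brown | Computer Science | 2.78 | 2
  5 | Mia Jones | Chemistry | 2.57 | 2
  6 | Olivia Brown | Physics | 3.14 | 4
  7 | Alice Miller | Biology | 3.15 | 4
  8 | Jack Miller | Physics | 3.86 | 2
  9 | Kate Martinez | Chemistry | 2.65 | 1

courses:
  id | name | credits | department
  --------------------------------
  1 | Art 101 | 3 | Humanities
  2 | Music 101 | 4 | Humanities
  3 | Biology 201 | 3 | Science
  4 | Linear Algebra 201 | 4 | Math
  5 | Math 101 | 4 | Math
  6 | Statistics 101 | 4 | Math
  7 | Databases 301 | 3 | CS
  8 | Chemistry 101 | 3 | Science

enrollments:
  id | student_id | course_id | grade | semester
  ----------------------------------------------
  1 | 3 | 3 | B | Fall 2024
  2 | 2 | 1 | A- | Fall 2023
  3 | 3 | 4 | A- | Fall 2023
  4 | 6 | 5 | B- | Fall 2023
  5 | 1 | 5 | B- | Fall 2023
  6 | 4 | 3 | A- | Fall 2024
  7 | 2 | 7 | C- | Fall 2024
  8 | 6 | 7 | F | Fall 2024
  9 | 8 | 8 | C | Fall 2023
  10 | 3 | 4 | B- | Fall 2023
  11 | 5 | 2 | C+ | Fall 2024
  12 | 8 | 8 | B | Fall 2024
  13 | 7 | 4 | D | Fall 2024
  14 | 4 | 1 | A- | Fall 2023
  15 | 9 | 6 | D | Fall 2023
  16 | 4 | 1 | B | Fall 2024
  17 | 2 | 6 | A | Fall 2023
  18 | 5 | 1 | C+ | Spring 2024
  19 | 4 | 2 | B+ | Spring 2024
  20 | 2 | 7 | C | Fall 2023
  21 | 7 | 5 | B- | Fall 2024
SELECT p.name FROM students p LEFT JOIN enrollments c ON c.student_id = p.id WHERE c.id IS NULL

Execution result:
(no rows)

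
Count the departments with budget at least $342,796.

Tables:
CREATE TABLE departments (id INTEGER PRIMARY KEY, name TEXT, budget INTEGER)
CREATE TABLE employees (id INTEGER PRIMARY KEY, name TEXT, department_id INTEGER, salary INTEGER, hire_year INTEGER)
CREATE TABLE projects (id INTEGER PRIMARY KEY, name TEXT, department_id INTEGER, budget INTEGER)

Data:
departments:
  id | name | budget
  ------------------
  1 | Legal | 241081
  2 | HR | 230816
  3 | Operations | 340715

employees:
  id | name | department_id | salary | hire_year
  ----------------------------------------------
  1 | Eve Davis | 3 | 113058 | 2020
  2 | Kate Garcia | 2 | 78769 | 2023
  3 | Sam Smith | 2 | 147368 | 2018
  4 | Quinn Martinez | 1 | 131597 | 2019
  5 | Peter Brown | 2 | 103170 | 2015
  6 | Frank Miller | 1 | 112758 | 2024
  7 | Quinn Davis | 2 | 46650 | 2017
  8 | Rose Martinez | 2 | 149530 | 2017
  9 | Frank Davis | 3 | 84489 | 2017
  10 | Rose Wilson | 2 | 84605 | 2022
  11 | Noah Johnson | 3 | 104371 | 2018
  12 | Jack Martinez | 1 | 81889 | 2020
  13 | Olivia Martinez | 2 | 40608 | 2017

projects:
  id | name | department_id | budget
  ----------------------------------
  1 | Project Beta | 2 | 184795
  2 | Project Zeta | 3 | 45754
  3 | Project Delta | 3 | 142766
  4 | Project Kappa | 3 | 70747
SELECT COUNT(*) FROM departments WHERE budget >= 342796

Execution result:
0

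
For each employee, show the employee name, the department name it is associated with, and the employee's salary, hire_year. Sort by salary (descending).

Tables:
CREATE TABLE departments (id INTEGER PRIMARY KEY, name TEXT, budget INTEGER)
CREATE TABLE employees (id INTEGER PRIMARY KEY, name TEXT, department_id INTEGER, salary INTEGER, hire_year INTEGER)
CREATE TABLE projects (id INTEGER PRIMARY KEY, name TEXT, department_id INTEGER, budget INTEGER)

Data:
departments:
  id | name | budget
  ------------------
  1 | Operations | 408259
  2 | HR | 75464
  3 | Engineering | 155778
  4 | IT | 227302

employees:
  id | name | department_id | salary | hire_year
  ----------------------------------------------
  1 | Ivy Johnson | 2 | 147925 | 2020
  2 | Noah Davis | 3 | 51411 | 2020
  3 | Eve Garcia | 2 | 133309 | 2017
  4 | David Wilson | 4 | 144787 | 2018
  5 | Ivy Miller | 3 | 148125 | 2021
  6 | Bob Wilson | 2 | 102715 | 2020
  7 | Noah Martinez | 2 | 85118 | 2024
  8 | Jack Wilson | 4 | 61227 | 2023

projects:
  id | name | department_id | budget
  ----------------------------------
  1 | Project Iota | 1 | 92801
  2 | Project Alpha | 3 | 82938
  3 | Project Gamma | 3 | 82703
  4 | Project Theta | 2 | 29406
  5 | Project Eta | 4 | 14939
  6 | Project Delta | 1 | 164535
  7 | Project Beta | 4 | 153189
SELECT c.name, p.name AS department, c.salary, c.hire_year FROM employees c JOIN departments p ON c.department_id = p.id ORDER BY c.salary DESC

Execution result:
name | department | salary | hire_year
Ivy Miller | Engineering | 148125 | 2021
Ivy Johnson | HR | 147925 | 2020
David Wilson | IT | 144787 | 2018
Eve Garcia | HR | 133309 | 2017
Bob Wilson | HR | 102715 | 2020
Noah Martinez | HR | 85118 | 2024
Jack Wilson | IT | 61227 | 2023
Noah Davis | Engineering | 51411 | 2020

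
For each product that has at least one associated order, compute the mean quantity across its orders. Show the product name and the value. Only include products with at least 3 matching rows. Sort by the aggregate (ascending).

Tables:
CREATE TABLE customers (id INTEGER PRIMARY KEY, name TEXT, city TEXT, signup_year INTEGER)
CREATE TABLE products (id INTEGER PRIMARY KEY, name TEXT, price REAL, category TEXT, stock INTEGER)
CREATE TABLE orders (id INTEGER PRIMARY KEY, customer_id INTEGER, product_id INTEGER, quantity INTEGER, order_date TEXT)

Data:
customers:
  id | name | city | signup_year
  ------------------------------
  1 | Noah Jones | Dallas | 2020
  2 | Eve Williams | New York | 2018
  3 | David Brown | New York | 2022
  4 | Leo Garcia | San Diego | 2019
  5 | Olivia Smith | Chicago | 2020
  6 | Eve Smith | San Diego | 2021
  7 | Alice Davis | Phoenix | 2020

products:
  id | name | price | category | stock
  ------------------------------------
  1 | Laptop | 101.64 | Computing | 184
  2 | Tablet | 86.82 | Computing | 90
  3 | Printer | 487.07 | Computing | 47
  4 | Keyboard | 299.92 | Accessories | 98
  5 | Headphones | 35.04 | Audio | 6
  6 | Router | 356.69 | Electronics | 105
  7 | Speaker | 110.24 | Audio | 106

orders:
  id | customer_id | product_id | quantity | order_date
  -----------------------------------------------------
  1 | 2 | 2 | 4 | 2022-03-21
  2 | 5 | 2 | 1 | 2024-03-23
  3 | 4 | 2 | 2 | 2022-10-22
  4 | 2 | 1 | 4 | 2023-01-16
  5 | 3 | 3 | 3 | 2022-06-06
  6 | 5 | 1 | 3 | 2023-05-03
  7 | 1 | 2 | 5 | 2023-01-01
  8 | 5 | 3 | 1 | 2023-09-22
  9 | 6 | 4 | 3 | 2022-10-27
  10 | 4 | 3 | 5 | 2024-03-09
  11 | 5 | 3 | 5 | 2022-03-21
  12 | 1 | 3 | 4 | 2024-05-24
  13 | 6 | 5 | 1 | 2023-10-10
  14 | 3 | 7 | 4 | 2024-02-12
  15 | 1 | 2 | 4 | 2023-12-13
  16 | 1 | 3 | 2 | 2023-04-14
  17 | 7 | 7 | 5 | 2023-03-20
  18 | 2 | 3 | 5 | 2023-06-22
SELECT p.name, AVG(c.quantity) AS avg_quantity FROM orders c JOIN products p ON c.product_id = p.id GROUP BY p.id, p.name HAVING COUNT(*) >= 3 ORDER BY avg_quantity ASC

Execution result:
name | avg_quantity
Tablet | 3.20
Printer | 3.57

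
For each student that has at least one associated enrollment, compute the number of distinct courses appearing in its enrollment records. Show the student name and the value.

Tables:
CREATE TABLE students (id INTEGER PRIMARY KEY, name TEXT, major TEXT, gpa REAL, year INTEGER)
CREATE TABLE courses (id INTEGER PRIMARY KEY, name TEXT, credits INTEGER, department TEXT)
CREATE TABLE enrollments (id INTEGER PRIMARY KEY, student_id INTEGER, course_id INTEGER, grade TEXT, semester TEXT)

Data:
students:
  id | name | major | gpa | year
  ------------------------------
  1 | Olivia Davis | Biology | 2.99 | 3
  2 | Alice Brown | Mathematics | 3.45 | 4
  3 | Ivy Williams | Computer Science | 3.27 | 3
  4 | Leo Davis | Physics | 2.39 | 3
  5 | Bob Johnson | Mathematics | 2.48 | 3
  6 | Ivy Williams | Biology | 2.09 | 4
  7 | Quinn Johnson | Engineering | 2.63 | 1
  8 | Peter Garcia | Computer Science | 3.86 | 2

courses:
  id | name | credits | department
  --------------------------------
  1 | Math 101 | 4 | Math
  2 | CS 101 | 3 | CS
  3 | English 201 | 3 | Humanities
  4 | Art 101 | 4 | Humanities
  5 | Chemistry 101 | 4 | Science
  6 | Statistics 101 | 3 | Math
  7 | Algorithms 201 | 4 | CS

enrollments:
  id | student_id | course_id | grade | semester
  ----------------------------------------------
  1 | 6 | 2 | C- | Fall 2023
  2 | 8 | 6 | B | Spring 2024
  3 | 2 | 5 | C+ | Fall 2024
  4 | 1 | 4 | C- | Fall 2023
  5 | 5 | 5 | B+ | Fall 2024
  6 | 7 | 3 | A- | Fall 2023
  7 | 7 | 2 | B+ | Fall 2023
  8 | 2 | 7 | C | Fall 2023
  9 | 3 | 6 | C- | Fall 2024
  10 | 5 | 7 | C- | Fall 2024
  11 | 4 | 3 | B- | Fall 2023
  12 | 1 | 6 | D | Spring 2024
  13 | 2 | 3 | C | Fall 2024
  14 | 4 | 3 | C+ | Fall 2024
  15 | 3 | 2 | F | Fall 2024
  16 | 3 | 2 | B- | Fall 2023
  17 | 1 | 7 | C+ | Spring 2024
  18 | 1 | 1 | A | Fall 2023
SELECT p.name, COUNT(DISTINCT c.course_id) AS distinct_course_count FROM enrollments c JOIN students p ON c.student_id = p.id GROUP BY p.id, p.name

Execution result:
name | distinct_course_count
Olivia Davis | 4
Alice Brown | 3
Ivy Williams | 2
Leo Davis | 1
Bob Johnson | 2
Ivy Williams | 1
Quinn Johnson | 2
Peter Garcia | 1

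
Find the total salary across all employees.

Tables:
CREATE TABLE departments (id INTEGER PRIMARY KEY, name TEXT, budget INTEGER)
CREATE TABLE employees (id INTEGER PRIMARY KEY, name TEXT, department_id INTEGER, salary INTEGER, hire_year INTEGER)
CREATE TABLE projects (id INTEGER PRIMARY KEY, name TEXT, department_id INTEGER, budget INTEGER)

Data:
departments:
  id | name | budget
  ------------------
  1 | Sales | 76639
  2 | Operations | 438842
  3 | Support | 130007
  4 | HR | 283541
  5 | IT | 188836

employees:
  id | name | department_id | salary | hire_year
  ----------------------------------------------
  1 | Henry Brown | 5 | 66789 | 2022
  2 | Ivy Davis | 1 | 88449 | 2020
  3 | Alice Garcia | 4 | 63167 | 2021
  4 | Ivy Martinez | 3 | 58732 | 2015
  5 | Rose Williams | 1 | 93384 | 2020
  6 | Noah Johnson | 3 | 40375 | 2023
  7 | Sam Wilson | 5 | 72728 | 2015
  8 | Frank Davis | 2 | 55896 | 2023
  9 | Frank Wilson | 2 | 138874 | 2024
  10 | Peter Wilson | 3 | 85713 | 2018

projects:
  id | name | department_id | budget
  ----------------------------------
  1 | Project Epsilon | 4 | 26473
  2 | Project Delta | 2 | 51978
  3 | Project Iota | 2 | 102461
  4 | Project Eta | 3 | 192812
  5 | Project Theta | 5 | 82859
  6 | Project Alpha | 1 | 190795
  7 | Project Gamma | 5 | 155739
SELECT SUM(salary) FROM employees

Execution result:
764107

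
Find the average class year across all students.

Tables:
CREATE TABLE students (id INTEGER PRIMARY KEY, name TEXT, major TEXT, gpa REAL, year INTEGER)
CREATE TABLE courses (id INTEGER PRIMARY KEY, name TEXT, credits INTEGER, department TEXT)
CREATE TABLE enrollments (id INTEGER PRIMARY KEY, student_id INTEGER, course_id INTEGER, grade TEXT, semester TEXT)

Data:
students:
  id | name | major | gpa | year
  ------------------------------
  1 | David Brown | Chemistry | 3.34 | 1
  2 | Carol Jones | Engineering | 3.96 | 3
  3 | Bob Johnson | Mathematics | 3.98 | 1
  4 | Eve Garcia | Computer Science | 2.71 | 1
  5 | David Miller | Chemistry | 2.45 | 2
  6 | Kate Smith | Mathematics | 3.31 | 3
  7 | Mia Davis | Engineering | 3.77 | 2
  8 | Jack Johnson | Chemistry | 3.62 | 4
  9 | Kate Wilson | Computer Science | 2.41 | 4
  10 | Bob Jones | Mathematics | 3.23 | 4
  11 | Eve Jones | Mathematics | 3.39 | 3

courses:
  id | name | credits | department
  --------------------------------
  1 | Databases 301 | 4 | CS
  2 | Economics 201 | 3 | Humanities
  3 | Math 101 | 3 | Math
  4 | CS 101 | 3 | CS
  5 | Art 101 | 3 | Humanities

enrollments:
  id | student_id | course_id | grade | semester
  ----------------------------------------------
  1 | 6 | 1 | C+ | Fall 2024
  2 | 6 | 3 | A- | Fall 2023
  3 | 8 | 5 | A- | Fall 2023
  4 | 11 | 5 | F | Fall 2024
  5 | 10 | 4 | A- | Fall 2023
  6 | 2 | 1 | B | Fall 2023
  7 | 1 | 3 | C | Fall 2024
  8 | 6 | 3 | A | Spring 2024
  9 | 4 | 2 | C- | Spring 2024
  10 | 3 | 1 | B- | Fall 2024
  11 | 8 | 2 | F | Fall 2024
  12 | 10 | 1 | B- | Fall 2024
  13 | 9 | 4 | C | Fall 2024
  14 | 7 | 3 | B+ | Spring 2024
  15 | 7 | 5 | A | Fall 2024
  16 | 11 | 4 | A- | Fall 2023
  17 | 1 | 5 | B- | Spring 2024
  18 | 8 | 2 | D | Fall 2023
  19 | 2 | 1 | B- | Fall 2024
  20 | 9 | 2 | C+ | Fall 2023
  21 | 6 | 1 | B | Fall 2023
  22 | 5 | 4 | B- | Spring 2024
SELECT AVG(year) FROM students

Execution result:
2.55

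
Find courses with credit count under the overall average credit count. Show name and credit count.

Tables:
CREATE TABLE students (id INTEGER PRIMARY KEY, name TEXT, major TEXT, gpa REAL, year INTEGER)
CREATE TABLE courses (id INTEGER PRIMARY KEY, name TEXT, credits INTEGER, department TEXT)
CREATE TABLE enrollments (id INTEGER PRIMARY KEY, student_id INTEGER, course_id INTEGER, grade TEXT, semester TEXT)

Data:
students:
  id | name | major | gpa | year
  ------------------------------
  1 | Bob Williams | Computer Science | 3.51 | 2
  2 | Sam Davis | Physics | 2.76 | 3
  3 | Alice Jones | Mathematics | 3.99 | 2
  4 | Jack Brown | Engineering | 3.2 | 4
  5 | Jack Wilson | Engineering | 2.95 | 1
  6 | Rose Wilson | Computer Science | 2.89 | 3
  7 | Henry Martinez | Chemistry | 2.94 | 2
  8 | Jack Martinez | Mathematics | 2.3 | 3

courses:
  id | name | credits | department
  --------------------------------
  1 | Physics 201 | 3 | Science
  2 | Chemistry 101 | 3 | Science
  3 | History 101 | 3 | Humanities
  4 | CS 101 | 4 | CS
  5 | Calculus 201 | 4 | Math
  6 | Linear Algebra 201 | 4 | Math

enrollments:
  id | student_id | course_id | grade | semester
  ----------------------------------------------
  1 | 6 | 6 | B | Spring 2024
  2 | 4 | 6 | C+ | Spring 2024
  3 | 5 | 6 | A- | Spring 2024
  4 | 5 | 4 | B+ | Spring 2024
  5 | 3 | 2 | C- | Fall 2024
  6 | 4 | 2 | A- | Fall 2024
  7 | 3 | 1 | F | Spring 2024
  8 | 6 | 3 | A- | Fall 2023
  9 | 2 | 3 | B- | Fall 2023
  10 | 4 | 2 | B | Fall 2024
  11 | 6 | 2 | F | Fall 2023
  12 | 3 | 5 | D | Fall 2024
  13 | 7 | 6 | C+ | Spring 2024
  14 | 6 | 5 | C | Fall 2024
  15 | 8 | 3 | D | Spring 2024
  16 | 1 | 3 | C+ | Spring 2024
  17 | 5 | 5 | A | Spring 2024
SELECT name, credits FROM courses WHERE credits < (SELECT AVG(credits) FROM courses)

Execution result:
name | credits
Physics 201 | 3
Chemistry 101 | 3
History 101 | 3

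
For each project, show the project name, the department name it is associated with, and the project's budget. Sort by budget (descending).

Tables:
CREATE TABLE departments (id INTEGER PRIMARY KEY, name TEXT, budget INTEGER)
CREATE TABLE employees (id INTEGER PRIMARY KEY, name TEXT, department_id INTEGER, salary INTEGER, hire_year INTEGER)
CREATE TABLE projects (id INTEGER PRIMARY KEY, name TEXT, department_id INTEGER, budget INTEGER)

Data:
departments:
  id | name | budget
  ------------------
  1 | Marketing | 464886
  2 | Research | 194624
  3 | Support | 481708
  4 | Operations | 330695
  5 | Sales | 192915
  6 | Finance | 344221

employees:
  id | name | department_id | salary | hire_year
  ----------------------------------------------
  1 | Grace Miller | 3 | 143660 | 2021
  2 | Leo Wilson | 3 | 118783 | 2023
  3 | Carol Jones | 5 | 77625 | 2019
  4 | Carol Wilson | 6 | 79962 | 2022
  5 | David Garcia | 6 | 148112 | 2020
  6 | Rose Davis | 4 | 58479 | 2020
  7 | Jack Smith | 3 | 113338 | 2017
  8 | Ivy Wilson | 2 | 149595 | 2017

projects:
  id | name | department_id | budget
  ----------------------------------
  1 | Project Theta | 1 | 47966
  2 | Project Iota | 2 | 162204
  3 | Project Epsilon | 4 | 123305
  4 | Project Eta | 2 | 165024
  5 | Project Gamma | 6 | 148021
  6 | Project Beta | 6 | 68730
SELECT c.name, p.name AS department, c.budget FROM projects c JOIN departments p ON c.department_id = p.id ORDER BY c.budget DESC

Execution result:
name | department | budget
Project Eta | Research | 165024
Project Iota | Research | 162204
Project Gamma | Finance | 148021
Project Epsilon | Operations | 123305
Project Beta | Finance | 68730
Project Theta | Marketing | 47966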